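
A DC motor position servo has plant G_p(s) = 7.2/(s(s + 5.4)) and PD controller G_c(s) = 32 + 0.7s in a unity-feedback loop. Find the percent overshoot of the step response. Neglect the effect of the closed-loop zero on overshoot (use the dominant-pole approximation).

Forward path: (32 + 0.7s)·7.2/(s(s+5.4)). The closed-loop characteristic equation is s² + (5.4 + 7.2·0.7)s + 7.2·32 = 0.
That is s² + 10.44s + 230.4 = 0, so ω_n = 15.18 rad/s and ζ = 10.44/(2·15.18) = 0.3439.
%OS = 100·exp(−πζ/√(1−ζ²)) = 31.6%.

31.6%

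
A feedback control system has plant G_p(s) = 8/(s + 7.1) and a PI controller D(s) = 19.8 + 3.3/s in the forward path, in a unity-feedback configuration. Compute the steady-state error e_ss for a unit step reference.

0

The open loop D(s)G_p(s) has a pole at the origin (type 1), so the static position error constant is infinite and e_ss = 1/(1+∞) = 0.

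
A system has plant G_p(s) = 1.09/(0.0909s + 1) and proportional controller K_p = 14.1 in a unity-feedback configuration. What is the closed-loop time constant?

Closed loop: T(s) = K_p·G_p/(1+K_p·G_p) = 15.37/(0.0909s + 1 + 15.37), with pole at s = −(1 + 15.37)/0.0909 = −180.1.
Closed-loop time constant τ = 1/180.1 = 0.00555 s.

τ = 0.00555 s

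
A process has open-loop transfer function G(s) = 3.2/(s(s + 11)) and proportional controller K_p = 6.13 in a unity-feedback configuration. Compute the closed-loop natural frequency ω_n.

The closed-loop denominator is s(s+11) + 6.13·3.2 = s² + 11s + 19.62.
So ω_n² = 19.62 ⇒ ω_n = 4.429 rad/s, and ζ = 11/(2ω_n) = 1.24.

ω_n = 4.43 rad/s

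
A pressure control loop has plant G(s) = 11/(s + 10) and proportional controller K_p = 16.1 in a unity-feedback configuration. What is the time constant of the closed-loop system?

τ = 0.00534 s

Closed-loop transfer function: T(s) = K_p·G(s)/(1 + K_p·G(s)) = 177.1/(s + 10 + 177.1) = 177.1/(s + 187.1).
Time constant τ = 1/187.1 = 0.00534 s.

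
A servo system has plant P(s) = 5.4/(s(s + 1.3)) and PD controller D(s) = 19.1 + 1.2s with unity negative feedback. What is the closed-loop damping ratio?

ζ = 0.383

Forward path: (19.1 + 1.2s)·5.4/(s(s+1.3)). The closed-loop characteristic equation is s² + (1.3 + 5.4·1.2)s + 5.4·19.1 = 0.
That is s² + 7.78s + 103.1 = 0, so ω_n = 10.16 rad/s and ζ = 7.78/(2·10.16) = 0.383.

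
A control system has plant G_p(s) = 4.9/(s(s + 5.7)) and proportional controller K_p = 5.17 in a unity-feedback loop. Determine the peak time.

From 1 + K_pG_p(s) = 0: s² + 5.7s + 25.33 = 0 ⇒ ω_n = 5.033, ζ = 0.5662.
Damped frequency ω_d = ω_n√(1−ζ²) = 4.149 rad/s, so peak time T_p = π/ω_d = 0.757 s.

T_p = 0.757 s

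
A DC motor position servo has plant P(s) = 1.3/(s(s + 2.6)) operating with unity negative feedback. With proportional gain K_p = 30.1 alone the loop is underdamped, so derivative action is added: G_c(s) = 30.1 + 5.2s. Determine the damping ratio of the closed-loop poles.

Forward path: (30.1 + 5.2s)·1.3/(s(s+2.6)). The closed-loop characteristic equation is s² + (2.6 + 1.3·5.2)s + 1.3·30.1 = 0.
That is s² + 9.36s + 39.13 = 0, so ω_n = 6.255 rad/s and ζ = 9.36/(2·6.255) = 0.7482.

ζ = 0.748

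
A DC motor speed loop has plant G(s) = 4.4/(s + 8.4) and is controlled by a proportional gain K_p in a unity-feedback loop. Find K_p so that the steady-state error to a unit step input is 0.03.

K_p = 61.7

Steady-state error for a unit step on this type-0 loop is 1/(1 + K_p·G(0)).
G(0) = 0.5238. Require 1/(1 + K_p·0.5238) = 0.03, so 1 + 0.5238·K_p = 33.33.
K_p = (33.33 − 1)/0.5238 = 61.7.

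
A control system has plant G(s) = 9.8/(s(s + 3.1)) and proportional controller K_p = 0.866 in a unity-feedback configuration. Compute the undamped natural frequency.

ω_n = 2.91 rad/s

The closed-loop denominator is s(s+3.1) + 0.866·9.8 = s² + 3.1s + 8.487.
Matching s² + 2ζω_n s + ω_n²: ω_n = √8.487 = 2.913 rad/s and 2ζω_n = 3.1, so ζ = 3.1/(2·2.913) = 0.532.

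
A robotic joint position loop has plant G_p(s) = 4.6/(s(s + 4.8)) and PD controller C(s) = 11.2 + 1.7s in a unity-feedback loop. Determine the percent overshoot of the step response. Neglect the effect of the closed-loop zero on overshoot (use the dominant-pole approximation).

Forward path: (11.2 + 1.7s)·4.6/(s(s+4.8)). The closed-loop characteristic equation is s² + (4.8 + 4.6·1.7)s + 4.6·11.2 = 0.
That is s² + 12.62s + 51.52 = 0, so ω_n = 7.178 rad/s and ζ = 12.62/(2·7.178) = 0.8791.
%OS = 100·exp(−πζ/√(1−ζ²)) = 0.304%.

0.304%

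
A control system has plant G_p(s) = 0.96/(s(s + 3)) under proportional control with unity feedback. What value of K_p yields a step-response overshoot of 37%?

From %OS = 100·exp(−πζ/√(1−ζ²)) = 37%, ζ = −ln(0.37)/√(π²+ln²(0.37)) = 0.3017.
Characteristic equation s² + 3s + 0.96K_p = 0 gives ζ = 3/(2√(0.96K_p)).
Setting ζ = 0.3017: √(0.96K_p) = 3/(2·0.3017) = 4.971, so K_p = 24.71/0.96 = 25.7.

K_p = 25.7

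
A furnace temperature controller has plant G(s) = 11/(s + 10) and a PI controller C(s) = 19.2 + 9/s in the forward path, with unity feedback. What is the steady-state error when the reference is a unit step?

0

The open loop C(s)G(s) has a pole at the origin (type 1), so the static position error constant is infinite and e_ss = 1/(1+∞) = 0.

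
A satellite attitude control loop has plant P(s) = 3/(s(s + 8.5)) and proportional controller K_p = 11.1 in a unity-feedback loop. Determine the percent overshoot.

3.27%

The closed-loop denominator s² + 8.5s + 33.3 gives ω_n = √33.3 = 5.771 and ζ = 8.5/(2ω_n) = 0.7365.
%OS = 100·exp(−πζ/√(1−ζ²)) = 100·exp(−π·0.7365/√0.4576) = 3.27%.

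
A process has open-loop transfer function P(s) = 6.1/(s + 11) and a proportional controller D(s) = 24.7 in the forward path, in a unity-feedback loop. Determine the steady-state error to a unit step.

0.068

The loop is type 0. Static position error constant K_pos = D(0)·P(0) = 24.7·0.5545 = 13.7.
Steady-state error to a unit step: e_ss = 1/(1+K_pos) = 1/14.7 = 0.068.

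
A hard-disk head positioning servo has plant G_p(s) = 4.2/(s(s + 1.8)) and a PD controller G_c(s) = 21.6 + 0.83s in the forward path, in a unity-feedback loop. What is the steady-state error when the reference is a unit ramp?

0.0198

The loop has one pole at the origin (type 1). Velocity error constant K_v = lim_{s→0} s·G_c(s)G_p(s) = 21.6·4.2/1.8 = 50.4.
Steady-state error to a unit ramp: e_ss = 1/K_v = 0.0198.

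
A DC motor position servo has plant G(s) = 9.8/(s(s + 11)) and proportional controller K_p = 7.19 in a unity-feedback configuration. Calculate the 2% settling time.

T_s ≈ 0.727 s

Closed-loop characteristic equation: s² + 11s + 70.46 = 0, so ω_n = 8.394 rad/s and ζ = 11/(2·8.394) = 0.6552.
2% settling time T_s ≈ 4/(ζω_n) = 4/5.5 = 0.727 s.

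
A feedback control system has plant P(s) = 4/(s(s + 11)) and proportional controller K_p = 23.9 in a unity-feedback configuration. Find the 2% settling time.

The closed-loop denominator s² + 11s + 95.6 gives ω_n = √95.6 = 9.778 and ζ = 11/(2ω_n) = 0.5625.
2% settling time T_s ≈ 4/(ζω_n) = 4/5.5 = 0.727 s.

T_s ≈ 0.727 s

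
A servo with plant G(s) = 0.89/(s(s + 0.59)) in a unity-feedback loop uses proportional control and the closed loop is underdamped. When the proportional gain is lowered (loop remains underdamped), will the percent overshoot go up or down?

ζ = 0.59/(2√(0.89K_p)) rises as K_p falls; higher damping means less overshoot.

decrease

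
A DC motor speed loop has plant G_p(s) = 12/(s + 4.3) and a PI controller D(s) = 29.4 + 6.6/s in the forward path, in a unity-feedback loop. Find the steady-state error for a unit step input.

The open loop D(s)G_p(s) has a pole at the origin (type 1), so the static position error constant is infinite and e_ss = 1/(1+∞) = 0.

0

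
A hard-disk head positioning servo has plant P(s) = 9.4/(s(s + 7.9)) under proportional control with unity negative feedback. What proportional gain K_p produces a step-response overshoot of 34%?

From %OS = 100·exp(−πζ/√(1−ζ²)) = 34%, ζ = −ln(0.34)/√(π²+ln²(0.34)) = 0.3248.
Characteristic equation s² + 7.9s + 9.4K_p = 0 gives ζ = 7.9/(2√(9.4K_p)).
Setting ζ = 0.3248: √(9.4K_p) = 7.9/(2·0.3248) = 12.16, so K_p = 147.9/9.4 = 15.7.

K_p = 15.7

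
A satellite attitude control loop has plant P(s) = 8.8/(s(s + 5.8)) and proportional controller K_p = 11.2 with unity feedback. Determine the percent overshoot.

From 1 + K_pP(s) = 0: s² + 5.8s + 98.56 = 0 ⇒ ω_n = 9.928, ζ = 0.2921.
%OS = 100·exp(−πζ/√(1−ζ²)) = 100·exp(−π·0.2921/√0.9147) = 38.3%.

38.3%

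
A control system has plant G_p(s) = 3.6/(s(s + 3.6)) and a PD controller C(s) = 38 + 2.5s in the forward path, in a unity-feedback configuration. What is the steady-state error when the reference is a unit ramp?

0.0263

The loop has one pole at the origin (type 1). Velocity error constant K_v = lim_{s→0} s·C(s)G_p(s) = 38·3.6/3.6 = 38.
Steady-state error to a unit ramp: e_ss = 1/K_v = 0.0263.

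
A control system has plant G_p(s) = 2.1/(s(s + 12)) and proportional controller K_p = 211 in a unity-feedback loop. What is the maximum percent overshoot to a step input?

The closed-loop denominator s² + 12s + 443.1 gives ω_n = √443.1 = 21.05 and ζ = 12/(2ω_n) = 0.285.
%OS = 100·exp(−πζ/√(1−ζ²)) = 100·exp(−π·0.285/√0.9188) = 39.3%.

39.3%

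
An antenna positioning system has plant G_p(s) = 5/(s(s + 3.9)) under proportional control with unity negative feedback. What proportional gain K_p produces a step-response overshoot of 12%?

K_p = 2.43

From %OS = 100·exp(−πζ/√(1−ζ²)) = 12%, ζ = −ln(0.12)/√(π²+ln²(0.12)) = 0.5594.
Characteristic equation s² + 3.9s + 5K_p = 0 gives ζ = 3.9/(2√(5K_p)).
Setting ζ = 0.5594: √(5K_p) = 3.9/(2·0.5594) = 3.486, so K_p = 12.15/5 = 2.43.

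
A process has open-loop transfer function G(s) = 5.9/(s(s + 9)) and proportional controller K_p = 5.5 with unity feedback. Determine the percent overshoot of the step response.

Closed-loop characteristic equation: s² + 9s + 32.45 = 0, so ω_n = 5.696 rad/s and ζ = 9/(2·5.696) = 0.79.
%OS = 100·exp(−πζ/√(1−ζ²)) = 100·exp(−π·0.79/√0.376) = 1.75%.

1.75%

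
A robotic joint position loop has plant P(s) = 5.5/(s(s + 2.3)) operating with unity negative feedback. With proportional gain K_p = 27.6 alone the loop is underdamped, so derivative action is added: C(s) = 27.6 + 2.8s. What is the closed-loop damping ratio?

ζ = 0.718

Forward path: (27.6 + 2.8s)·5.5/(s(s+2.3)). The closed-loop characteristic equation is s² + (2.3 + 5.5·2.8)s + 5.5·27.6 = 0.
That is s² + 17.7s + 151.8 = 0, so ω_n = 12.32 rad/s and ζ = 17.7/(2·12.32) = 0.7183.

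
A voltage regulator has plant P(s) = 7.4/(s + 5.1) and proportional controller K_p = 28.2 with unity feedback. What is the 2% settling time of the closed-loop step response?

T_s ≈ 0.0187 s

Closed-loop transfer function: T(s) = K_p·P(s)/(1 + K_p·P(s)) = 208.7/(s + 5.1 + 208.7) = 208.7/(s + 213.8).
Time constant τ = 1/213.8 = 0.004678 s, so the 2% settling time is about 4τ = 0.0187 s.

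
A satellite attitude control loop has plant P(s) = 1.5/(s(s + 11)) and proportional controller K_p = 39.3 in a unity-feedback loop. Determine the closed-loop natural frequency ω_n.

ω_n = 7.68 rad/s

1 + K_p·P(s) = 0 gives s² + 11s + 58.95 = 0.
Matching s² + 2ζω_n s + ω_n²: ω_n = √58.95 = 7.678 rad/s and 2ζω_n = 11, so ζ = 11/(2·7.678) = 0.716.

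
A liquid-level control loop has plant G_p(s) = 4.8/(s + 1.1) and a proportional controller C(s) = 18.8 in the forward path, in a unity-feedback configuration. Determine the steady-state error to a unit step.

0.012

The loop is type 0. Static position error constant K_pos = C(0)·G_p(0) = 18.8·4.364 = 82.04.
Steady-state error to a unit step: e_ss = 1/(1+K_pos) = 1/83.04 = 0.012.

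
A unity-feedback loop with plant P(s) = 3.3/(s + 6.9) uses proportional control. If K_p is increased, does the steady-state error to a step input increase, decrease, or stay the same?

decrease

e_ss = 1/(1 + K_p·P(0)); a larger K_p raises the denominator, so e_ss decreases.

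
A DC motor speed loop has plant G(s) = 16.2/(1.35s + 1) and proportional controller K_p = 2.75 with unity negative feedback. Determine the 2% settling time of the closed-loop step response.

Closed loop: T(s) = K_p·G/(1+K_p·G) = 44.55/(1.35s + 1 + 44.55), with pole at s = −(1 + 44.55)/1.35 = −33.74.
τ = 1/33.74 = 0.02964 s, so 2% settling time ≈ 4τ = 0.119 s.

T_s ≈ 0.119 s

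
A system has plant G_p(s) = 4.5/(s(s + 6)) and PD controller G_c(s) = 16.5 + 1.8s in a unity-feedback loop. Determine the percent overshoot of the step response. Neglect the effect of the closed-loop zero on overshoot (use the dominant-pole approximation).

1.14%

Forward path: (16.5 + 1.8s)·4.5/(s(s+6)). The closed-loop characteristic equation is s² + (6 + 4.5·1.8)s + 4.5·16.5 = 0.
That is s² + 14.1s + 74.25 = 0, so ω_n = 8.617 rad/s and ζ = 14.1/(2·8.617) = 0.8182.
%OS = 100·exp(−πζ/√(1−ζ²)) = 1.14%.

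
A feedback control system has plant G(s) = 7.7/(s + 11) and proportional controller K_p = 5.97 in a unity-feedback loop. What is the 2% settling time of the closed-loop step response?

T_s ≈ 0.0702 s

Closed-loop transfer function: T(s) = K_p·G(s)/(1 + K_p·G(s)) = 45.97/(s + 11 + 45.97) = 45.97/(s + 56.97).
Time constant τ = 1/56.97 = 0.01755 s, so the 2% settling time is about 4τ = 0.0702 s.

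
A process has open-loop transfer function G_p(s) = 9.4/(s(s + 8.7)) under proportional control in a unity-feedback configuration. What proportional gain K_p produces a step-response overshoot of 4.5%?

From %OS = 100·exp(−πζ/√(1−ζ²)) = 4.5%, ζ = −ln(0.045)/√(π²+ln²(0.045)) = 0.7025.
Characteristic equation s² + 8.7s + 9.4K_p = 0 gives ζ = 8.7/(2√(9.4K_p)).
Setting ζ = 0.7025: √(9.4K_p) = 8.7/(2·0.7025) = 6.192, so K_p = 38.34/9.4 = 4.08.

K_p = 4.08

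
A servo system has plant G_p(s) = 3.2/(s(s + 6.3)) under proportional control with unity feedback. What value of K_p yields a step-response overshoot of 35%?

From %OS = 100·exp(−πζ/√(1−ζ²)) = 35%, ζ = −ln(0.35)/√(π²+ln²(0.35)) = 0.3169.
Characteristic equation s² + 6.3s + 3.2K_p = 0 gives ζ = 6.3/(2√(3.2K_p)).
Setting ζ = 0.3169: √(3.2K_p) = 6.3/(2·0.3169) = 9.939, so K_p = 98.78/3.2 = 30.9.

K_p = 30.9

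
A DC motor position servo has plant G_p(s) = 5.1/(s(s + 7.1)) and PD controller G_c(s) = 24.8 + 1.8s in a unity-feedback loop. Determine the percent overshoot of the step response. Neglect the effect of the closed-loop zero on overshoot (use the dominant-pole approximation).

3.71%

Forward path: (24.8 + 1.8s)·5.1/(s(s+7.1)). The closed-loop characteristic equation is s² + (7.1 + 5.1·1.8)s + 5.1·24.8 = 0.
That is s² + 16.28s + 126.5 = 0, so ω_n = 11.25 rad/s and ζ = 16.28/(2·11.25) = 0.7238.
%OS = 100·exp(−πζ/√(1−ζ²)) = 3.71%.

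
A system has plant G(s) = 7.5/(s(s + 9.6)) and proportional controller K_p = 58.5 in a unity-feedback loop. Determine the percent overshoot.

Closed-loop characteristic equation: s² + 9.6s + 438.8 = 0, so ω_n = 20.95 rad/s and ζ = 9.6/(2·20.95) = 0.2292.
%OS = 100·exp(−πζ/√(1−ζ²)) = 100·exp(−π·0.2292/√0.9475) = 47.7%.

47.7%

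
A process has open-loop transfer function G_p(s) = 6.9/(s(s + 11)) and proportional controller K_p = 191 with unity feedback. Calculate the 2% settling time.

T_s ≈ 0.727 s

Closed-loop characteristic equation: s² + 11s + 1318 = 0, so ω_n = 36.3 rad/s and ζ = 11/(2·36.3) = 0.1515.
2% settling time T_s ≈ 4/(ζω_n) = 4/5.5 = 0.727 s.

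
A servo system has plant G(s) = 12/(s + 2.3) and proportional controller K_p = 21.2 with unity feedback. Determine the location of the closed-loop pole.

s = -256.7

Closed-loop transfer function: T(s) = K_p·G(s)/(1 + K_p·G(s)) = 254.4/(s + 2.3 + 254.4) = 254.4/(s + 256.7).
The closed-loop pole is at s = −256.7.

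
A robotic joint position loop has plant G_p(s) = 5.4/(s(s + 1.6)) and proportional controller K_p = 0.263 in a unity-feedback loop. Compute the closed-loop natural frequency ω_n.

ω_n = 1.19 rad/s

The closed-loop denominator is s(s+1.6) + 0.263·5.4 = s² + 1.6s + 1.42.
So ω_n² = 1.42 ⇒ ω_n = 1.192 rad/s, and ζ = 1.6/(2ω_n) = 0.671.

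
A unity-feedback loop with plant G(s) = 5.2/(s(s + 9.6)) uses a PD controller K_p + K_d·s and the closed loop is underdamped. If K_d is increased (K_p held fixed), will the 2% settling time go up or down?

decrease

Characteristic equation s² + (9.6 + 5.2K_d)s + 5.2K_p = 0: raising K_d increases ζω_n = (9.6+5.2K_d)/2 while the loop stays underdamped, so T_s ≈ 4/(ζω_n) decreases.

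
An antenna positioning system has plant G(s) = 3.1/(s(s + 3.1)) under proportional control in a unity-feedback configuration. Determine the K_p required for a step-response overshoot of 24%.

From %OS = 100·exp(−πζ/√(1−ζ²)) = 24%, ζ = −ln(0.24)/√(π²+ln²(0.24)) = 0.4136.
Characteristic equation s² + 3.1s + 3.1K_p = 0 gives ζ = 3.1/(2√(3.1K_p)).
Setting ζ = 0.4136: √(3.1K_p) = 3.1/(2·0.4136) = 3.748, so K_p = 14.04/3.1 = 4.53.

K_p = 4.53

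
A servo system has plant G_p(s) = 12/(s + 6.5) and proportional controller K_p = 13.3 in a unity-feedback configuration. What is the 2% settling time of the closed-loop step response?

T_s ≈ 0.0241 s

Closed-loop transfer function: T(s) = K_p·G_p(s)/(1 + K_p·G_p(s)) = 159.6/(s + 6.5 + 159.6) = 159.6/(s + 166.1).
Time constant τ = 1/166.1 = 0.00602 s, so the 2% settling time is about 4τ = 0.0241 s.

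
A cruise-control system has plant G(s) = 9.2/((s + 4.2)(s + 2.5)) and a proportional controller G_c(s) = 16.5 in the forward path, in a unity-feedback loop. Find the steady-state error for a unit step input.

The loop is type 0. Static position error constant K_pos = G_c(0)·G(0) = 16.5·0.8762 = 14.46.
Steady-state error to a unit step: e_ss = 1/(1+K_pos) = 1/15.46 = 0.0647.

0.0647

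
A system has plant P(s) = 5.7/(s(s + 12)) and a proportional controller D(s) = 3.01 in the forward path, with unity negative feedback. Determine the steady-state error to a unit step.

The open loop D(s)P(s) has a pole at the origin (type 1), so the static position error constant is infinite and e_ss = 1/(1+∞) = 0.

0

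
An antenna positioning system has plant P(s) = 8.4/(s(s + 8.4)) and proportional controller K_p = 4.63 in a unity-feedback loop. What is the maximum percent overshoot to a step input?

5.71%

Closed-loop characteristic equation: s² + 8.4s + 38.89 = 0, so ω_n = 6.236 rad/s and ζ = 8.4/(2·6.236) = 0.6735.
%OS = 100·exp(−πζ/√(1−ζ²)) = 100·exp(−π·0.6735/√0.5464) = 5.71%.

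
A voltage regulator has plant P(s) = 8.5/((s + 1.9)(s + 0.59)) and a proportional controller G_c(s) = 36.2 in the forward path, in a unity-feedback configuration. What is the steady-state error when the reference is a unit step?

0.00363

The loop is type 0. Static position error constant K_pos = G_c(0)·P(0) = 36.2·7.583 = 274.5.
Steady-state error to a unit step: e_ss = 1/(1+K_pos) = 1/275.5 = 0.00363.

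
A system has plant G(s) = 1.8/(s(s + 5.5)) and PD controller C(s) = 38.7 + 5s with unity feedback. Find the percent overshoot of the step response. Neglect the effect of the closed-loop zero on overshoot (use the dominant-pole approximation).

0.405%

Forward path: (38.7 + 5s)·1.8/(s(s+5.5)). The closed-loop characteristic equation is s² + (5.5 + 1.8·5)s + 1.8·38.7 = 0.
That is s² + 14.5s + 69.66 = 0, so ω_n = 8.346 rad/s and ζ = 14.5/(2·8.346) = 0.8687.
%OS = 100·exp(−πζ/√(1−ζ²)) = 0.405%.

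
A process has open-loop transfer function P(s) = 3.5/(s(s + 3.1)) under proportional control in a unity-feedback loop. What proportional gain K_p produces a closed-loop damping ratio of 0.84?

Closed-loop characteristic equation: s² + 3.1s + K_p·3.5 = 0.
So ω_n = √(3.5K_p) and 2ζω_n = 3.1, giving ζ = 3.1/(2√(3.5K_p)).
Setting ζ = 0.84: √(3.5K_p) = 3.1/(2·0.84) = 1.845, so K_p = 3.405/3.5 = 0.973.

K_p = 0.973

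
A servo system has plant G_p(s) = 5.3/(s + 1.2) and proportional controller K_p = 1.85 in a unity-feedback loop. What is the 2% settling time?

Closed-loop transfer function: T(s) = K_p·G_p(s)/(1 + K_p·G_p(s)) = 9.805/(s + 1.2 + 9.805) = 9.805/(s + 11).
Time constant τ = 1/11 = 0.09087 s, so the 2% settling time is about 4τ = 0.363 s.

T_s ≈ 0.363 s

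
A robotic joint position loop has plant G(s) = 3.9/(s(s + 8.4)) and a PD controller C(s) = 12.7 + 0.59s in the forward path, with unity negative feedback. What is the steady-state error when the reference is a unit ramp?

The loop has one pole at the origin (type 1). Velocity error constant K_v = lim_{s→0} s·C(s)G(s) = 12.7·3.9/8.4 = 5.896.
Steady-state error to a unit ramp: e_ss = 1/K_v = 0.17.

0.17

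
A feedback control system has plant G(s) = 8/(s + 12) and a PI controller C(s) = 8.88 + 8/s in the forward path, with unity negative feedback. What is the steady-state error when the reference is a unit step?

The open loop C(s)G(s) has a pole at the origin (type 1), so the static position error constant is infinite and e_ss = 1/(1+∞) = 0.

0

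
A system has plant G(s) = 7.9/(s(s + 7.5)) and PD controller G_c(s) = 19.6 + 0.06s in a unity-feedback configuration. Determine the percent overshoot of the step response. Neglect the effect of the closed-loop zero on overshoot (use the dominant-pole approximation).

Forward path: (19.6 + 0.06s)·7.9/(s(s+7.5)). The closed-loop characteristic equation is s² + (7.5 + 7.9·0.06)s + 7.9·19.6 = 0.
That is s² + 7.974s + 154.8 = 0, so ω_n = 12.44 rad/s and ζ = 7.974/(2·12.44) = 0.3204.
%OS = 100·exp(−πζ/√(1−ζ²)) = 34.6%.

34.6%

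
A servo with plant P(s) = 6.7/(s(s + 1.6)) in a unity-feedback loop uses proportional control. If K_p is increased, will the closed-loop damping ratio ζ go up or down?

ζ = 1.6/(2√(6.7K_p)); increasing K_p raises the denominator, so ζ falls.

decrease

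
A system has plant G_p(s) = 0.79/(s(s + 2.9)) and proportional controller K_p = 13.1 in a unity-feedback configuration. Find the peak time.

The closed-loop denominator s² + 2.9s + 10.35 gives ω_n = √10.35 = 3.217 and ζ = 2.9/(2ω_n) = 0.4507.
Damped frequency ω_d = ω_n√(1−ζ²) = 2.872 rad/s, so peak time T_p = π/ω_d = 1.09 s.

T_p = 1.09 s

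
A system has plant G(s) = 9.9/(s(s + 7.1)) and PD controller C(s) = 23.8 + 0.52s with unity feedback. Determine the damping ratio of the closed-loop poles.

ζ = 0.399

Forward path: (23.8 + 0.52s)·9.9/(s(s+7.1)). The closed-loop characteristic equation is s² + (7.1 + 9.9·0.52)s + 9.9·23.8 = 0.
That is s² + 12.25s + 235.6 = 0, so ω_n = 15.35 rad/s and ζ = 12.25/(2·15.35) = 0.399.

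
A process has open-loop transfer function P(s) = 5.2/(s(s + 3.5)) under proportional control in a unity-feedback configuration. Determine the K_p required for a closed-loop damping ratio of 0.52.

K_p = 2.18

Closed-loop characteristic equation: s² + 3.5s + K_p·5.2 = 0.
So ω_n = √(5.2K_p) and 2ζω_n = 3.5, giving ζ = 3.5/(2√(5.2K_p)).
Setting ζ = 0.52: √(5.2K_p) = 3.5/(2·0.52) = 3.365, so K_p = 11.33/5.2 = 2.18.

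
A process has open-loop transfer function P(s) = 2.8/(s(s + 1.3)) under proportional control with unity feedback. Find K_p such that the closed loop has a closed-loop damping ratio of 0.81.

Closed-loop characteristic equation: s² + 1.3s + K_p·2.8 = 0.
So ω_n = √(2.8K_p) and 2ζω_n = 1.3, giving ζ = 1.3/(2√(2.8K_p)).
Setting ζ = 0.81: √(2.8K_p) = 1.3/(2·0.81) = 0.8025, so K_p = 0.644/2.8 = 0.23.

K_p = 0.23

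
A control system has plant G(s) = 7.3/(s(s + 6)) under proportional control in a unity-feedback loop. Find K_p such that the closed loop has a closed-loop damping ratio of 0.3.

K_p = 13.7

Closed-loop characteristic equation: s² + 6s + K_p·7.3 = 0.
So ω_n = √(7.3K_p) and 2ζω_n = 6, giving ζ = 6/(2√(7.3K_p)).
Setting ζ = 0.3: √(7.3K_p) = 6/(2·0.3) = 10, so K_p = 100/7.3 = 13.7.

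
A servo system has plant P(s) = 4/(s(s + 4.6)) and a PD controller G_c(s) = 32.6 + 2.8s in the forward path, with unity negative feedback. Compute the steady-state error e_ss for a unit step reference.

0

The open loop G_c(s)P(s) has a pole at the origin (type 1), so the static position error constant is infinite and e_ss = 1/(1+∞) = 0.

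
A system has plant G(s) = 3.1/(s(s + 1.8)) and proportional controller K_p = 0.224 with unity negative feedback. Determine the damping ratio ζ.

ζ = 1.08

With unity feedback the closed-loop characteristic equation is s² + 1.8s + 0.224·3.1 = s² + 1.8s + 0.6944 = 0.
Matching s² + 2ζω_n s + ω_n²: ω_n = √0.6944 = 0.8333 rad/s and 2ζω_n = 1.8, so ζ = 1.8/(2·0.8333) = 1.08.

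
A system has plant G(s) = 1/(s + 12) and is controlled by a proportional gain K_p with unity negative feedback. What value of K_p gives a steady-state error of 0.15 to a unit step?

K_p = 68

For a type-0 loop with proportional control, e_ss = 1/(1 + K_p·G(0)).
G(0) = 0.08333. Require 1/(1 + K_p·0.08333) = 0.15, so 1 + 0.08333·K_p = 6.667.
K_p = (6.667 − 1)/0.08333 = 68.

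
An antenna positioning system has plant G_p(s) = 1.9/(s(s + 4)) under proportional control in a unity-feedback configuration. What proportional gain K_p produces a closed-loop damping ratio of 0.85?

Closed-loop characteristic equation: s² + 4s + K_p·1.9 = 0.
So ω_n = √(1.9K_p) and 2ζω_n = 4, giving ζ = 4/(2√(1.9K_p)).
Setting ζ = 0.85: √(1.9K_p) = 4/(2·0.85) = 2.353, so K_p = 5.536/1.9 = 2.91.

K_p = 2.91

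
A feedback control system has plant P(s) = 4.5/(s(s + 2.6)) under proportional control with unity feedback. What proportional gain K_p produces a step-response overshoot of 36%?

K_p = 3.93

From %OS = 100·exp(−πζ/√(1−ζ²)) = 36%, ζ = −ln(0.36)/√(π²+ln²(0.36)) = 0.3093.
Characteristic equation s² + 2.6s + 4.5K_p = 0 gives ζ = 2.6/(2√(4.5K_p)).
Setting ζ = 0.3093: √(4.5K_p) = 2.6/(2·0.3093) = 4.204, so K_p = 17.67/4.5 = 3.93.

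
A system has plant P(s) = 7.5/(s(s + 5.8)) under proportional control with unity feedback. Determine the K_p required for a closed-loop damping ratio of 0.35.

Closed-loop characteristic equation: s² + 5.8s + K_p·7.5 = 0.
So ω_n = √(7.5K_p) and 2ζω_n = 5.8, giving ζ = 5.8/(2√(7.5K_p)).
Setting ζ = 0.35: √(7.5K_p) = 5.8/(2·0.35) = 8.286, so K_p = 68.65/7.5 = 9.15.

K_p = 9.15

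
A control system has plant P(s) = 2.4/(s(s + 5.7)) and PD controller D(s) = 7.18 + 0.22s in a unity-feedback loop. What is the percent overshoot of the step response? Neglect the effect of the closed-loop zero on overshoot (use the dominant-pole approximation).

Forward path: (7.18 + 0.22s)·2.4/(s(s+5.7)). The closed-loop characteristic equation is s² + (5.7 + 2.4·0.22)s + 2.4·7.18 = 0.
That is s² + 6.228s + 17.23 = 0, so ω_n = 4.151 rad/s and ζ = 6.228/(2·4.151) = 0.7502.
%OS = 100·exp(−πζ/√(1−ζ²)) = 2.83%.

2.83%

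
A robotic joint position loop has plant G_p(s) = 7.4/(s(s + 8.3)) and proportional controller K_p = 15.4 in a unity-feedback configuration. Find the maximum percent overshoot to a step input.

26.6%

The closed-loop denominator s² + 8.3s + 114 gives ω_n = √114 = 10.68 and ζ = 8.3/(2ω_n) = 0.3888.
%OS = 100·exp(−πζ/√(1−ζ²)) = 100·exp(−π·0.3888/√0.8489) = 26.6%.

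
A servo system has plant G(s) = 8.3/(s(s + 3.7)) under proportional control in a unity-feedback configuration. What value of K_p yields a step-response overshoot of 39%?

From %OS = 100·exp(−πζ/√(1−ζ²)) = 39%, ζ = −ln(0.39)/√(π²+ln²(0.39)) = 0.2871.
Characteristic equation s² + 3.7s + 8.3K_p = 0 gives ζ = 3.7/(2√(8.3K_p)).
Setting ζ = 0.2871: √(8.3K_p) = 3.7/(2·0.2871) = 6.444, so K_p = 41.52/8.3 = 5.

K_p = 5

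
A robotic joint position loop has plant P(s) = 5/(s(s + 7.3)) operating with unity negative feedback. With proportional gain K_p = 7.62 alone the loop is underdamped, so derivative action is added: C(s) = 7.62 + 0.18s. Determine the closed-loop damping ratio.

Forward path: (7.62 + 0.18s)·5/(s(s+7.3)). The closed-loop characteristic equation is s² + (7.3 + 5·0.18)s + 5·7.62 = 0.
That is s² + 8.2s + 38.1 = 0, so ω_n = 6.173 rad/s and ζ = 8.2/(2·6.173) = 0.6642.

ζ = 0.664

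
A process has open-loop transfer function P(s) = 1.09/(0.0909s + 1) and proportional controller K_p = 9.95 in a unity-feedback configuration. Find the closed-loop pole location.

s = -130.3

Closed loop: T(s) = K_p·P/(1+K_p·P) = 10.85/(0.0909s + 1 + 10.85), with pole at s = −(1 + 10.85)/0.0909 = −130.3.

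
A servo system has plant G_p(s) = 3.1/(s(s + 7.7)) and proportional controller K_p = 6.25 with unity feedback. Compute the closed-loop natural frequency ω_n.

ω_n = 4.4 rad/s

1 + K_p·G_p(s) = 0 gives s² + 7.7s + 19.38 = 0.
Matching s² + 2ζω_n s + ω_n²: ω_n = √19.38 = 4.402 rad/s and 2ζω_n = 7.7, so ζ = 7.7/(2·4.402) = 0.875.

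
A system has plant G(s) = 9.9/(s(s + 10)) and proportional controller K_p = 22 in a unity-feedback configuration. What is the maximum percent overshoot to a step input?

Closed-loop characteristic equation: s² + 10s + 217.8 = 0, so ω_n = 14.76 rad/s and ζ = 10/(2·14.76) = 0.3388.
%OS = 100·exp(−πζ/√(1−ζ²)) = 100·exp(−π·0.3388/√0.8852) = 32.3%.

32.3%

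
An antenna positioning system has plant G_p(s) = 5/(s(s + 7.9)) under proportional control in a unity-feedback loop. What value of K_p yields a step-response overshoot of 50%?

K_p = 67.2

From %OS = 100·exp(−πζ/√(1−ζ²)) = 50%, ζ = −ln(0.5)/√(π²+ln²(0.5)) = 0.2155.
Characteristic equation s² + 7.9s + 5K_p = 0 gives ζ = 7.9/(2√(5K_p)).
Setting ζ = 0.2155: √(5K_p) = 7.9/(2·0.2155) = 18.33, so K_p = 336.1/5 = 67.2.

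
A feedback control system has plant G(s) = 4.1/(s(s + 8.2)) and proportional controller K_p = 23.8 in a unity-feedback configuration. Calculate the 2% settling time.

Closed-loop characteristic equation: s² + 8.2s + 97.58 = 0, so ω_n = 9.878 rad/s and ζ = 8.2/(2·9.878) = 0.4151.
2% settling time T_s ≈ 4/(ζω_n) = 4/4.1 = 0.976 s.

T_s ≈ 0.976 s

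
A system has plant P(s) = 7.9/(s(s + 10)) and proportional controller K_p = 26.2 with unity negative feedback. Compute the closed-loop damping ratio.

With unity feedback the closed-loop characteristic equation is s² + 10s + 26.2·7.9 = s² + 10s + 207 = 0.
Matching s² + 2ζω_n s + ω_n²: ω_n = √207 = 14.39 rad/s and 2ζω_n = 10, so ζ = 10/(2·14.39) = 0.348.

ζ = 0.348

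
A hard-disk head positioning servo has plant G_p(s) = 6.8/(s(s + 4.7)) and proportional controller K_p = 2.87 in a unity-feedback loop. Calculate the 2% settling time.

T_s ≈ 1.7 s

The closed-loop denominator s² + 4.7s + 19.52 gives ω_n = √19.52 = 4.418 and ζ = 4.7/(2ω_n) = 0.532.
2% settling time T_s ≈ 4/(ζω_n) = 4/2.35 = 1.7 s.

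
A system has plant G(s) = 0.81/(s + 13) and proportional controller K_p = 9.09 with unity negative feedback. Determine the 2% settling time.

Closed-loop transfer function: T(s) = K_p·G(s)/(1 + K_p·G(s)) = 7.363/(s + 13 + 7.363) = 7.363/(s + 20.36).
Time constant τ = 1/20.36 = 0.04911 s, so the 2% settling time is about 4τ = 0.196 s.

T_s ≈ 0.196 s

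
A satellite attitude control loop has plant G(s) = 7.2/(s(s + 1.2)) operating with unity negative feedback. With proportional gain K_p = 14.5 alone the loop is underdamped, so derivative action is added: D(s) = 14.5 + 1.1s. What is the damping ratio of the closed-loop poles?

ζ = 0.446

Forward path: (14.5 + 1.1s)·7.2/(s(s+1.2)). The closed-loop characteristic equation is s² + (1.2 + 7.2·1.1)s + 7.2·14.5 = 0.
That is s² + 9.12s + 104.4 = 0, so ω_n = 10.22 rad/s and ζ = 9.12/(2·10.22) = 0.4463.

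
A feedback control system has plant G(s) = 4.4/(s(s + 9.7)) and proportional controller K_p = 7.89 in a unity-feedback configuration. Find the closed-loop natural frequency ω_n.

The closed-loop denominator is s(s+9.7) + 7.89·4.4 = s² + 9.7s + 34.72.
So ω_n² = 34.72 ⇒ ω_n = 5.892 rad/s, and ζ = 9.7/(2ω_n) = 0.823.

ω_n = 5.89 rad/s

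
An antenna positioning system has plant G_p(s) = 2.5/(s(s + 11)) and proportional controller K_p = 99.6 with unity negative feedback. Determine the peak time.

The closed-loop denominator s² + 11s + 249 gives ω_n = √249 = 15.78 and ζ = 11/(2ω_n) = 0.3485.
Damped frequency ω_d = ω_n√(1−ζ²) = 14.79 rad/s, so peak time T_p = π/ω_d = 0.212 s.

T_p = 0.212 s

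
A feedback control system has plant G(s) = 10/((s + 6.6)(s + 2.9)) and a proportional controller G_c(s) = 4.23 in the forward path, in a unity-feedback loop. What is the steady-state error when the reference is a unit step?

The loop is type 0. Static position error constant K_pos = G_c(0)·G(0) = 4.23·0.5225 = 2.21.
Steady-state error to a unit step: e_ss = 1/(1+K_pos) = 1/3.21 = 0.312.

0.312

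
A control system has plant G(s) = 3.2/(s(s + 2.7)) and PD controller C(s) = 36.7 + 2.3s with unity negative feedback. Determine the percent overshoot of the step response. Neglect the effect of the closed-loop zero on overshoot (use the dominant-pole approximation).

Forward path: (36.7 + 2.3s)·3.2/(s(s+2.7)). The closed-loop characteristic equation is s² + (2.7 + 3.2·2.3)s + 3.2·36.7 = 0.
That is s² + 10.06s + 117.4 = 0, so ω_n = 10.84 rad/s and ζ = 10.06/(2·10.84) = 0.4642.
%OS = 100·exp(−πζ/√(1−ζ²)) = 19.3%.

19.3%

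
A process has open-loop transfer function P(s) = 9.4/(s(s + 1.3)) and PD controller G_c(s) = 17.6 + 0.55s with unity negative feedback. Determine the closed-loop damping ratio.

ζ = 0.252

Forward path: (17.6 + 0.55s)·9.4/(s(s+1.3)). The closed-loop characteristic equation is s² + (1.3 + 9.4·0.55)s + 9.4·17.6 = 0.
That is s² + 6.47s + 165.4 = 0, so ω_n = 12.86 rad/s and ζ = 6.47/(2·12.86) = 0.2515.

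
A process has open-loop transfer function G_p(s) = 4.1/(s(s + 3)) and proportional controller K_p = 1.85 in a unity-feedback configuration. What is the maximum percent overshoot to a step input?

Closed-loop characteristic equation: s² + 3s + 7.585 = 0, so ω_n = 2.754 rad/s and ζ = 3/(2·2.754) = 0.5446.
%OS = 100·exp(−πζ/√(1−ζ²)) = 100·exp(−π·0.5446/√0.7034) = 13%.

13%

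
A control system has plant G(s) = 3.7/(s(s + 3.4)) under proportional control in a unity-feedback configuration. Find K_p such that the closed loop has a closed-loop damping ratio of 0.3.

K_p = 8.68

Closed-loop characteristic equation: s² + 3.4s + K_p·3.7 = 0.
So ω_n = √(3.7K_p) and 2ζω_n = 3.4, giving ζ = 3.4/(2√(3.7K_p)).
Setting ζ = 0.3: √(3.7K_p) = 3.4/(2·0.3) = 5.667, so K_p = 32.11/3.7 = 8.68.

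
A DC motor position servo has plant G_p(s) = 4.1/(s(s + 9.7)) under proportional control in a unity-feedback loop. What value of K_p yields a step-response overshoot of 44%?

K_p = 89.7

From %OS = 100·exp(−πζ/√(1−ζ²)) = 44%, ζ = −ln(0.44)/√(π²+ln²(0.44)) = 0.2528.
Characteristic equation s² + 9.7s + 4.1K_p = 0 gives ζ = 9.7/(2√(4.1K_p)).
Setting ζ = 0.2528: √(4.1K_p) = 9.7/(2·0.2528) = 19.18, so K_p = 368/4.1 = 89.7.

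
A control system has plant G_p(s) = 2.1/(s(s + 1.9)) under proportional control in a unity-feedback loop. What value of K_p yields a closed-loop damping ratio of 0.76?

K_p = 0.744

Closed-loop characteristic equation: s² + 1.9s + K_p·2.1 = 0.
So ω_n = √(2.1K_p) and 2ζω_n = 1.9, giving ζ = 1.9/(2√(2.1K_p)).
Setting ζ = 0.76: √(2.1K_p) = 1.9/(2·0.76) = 1.25, so K_p = 1.562/2.1 = 0.744.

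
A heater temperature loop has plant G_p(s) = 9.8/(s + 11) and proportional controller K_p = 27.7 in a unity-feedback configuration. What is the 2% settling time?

Closed-loop transfer function: T(s) = K_p·G_p(s)/(1 + K_p·G_p(s)) = 271.5/(s + 11 + 271.5) = 271.5/(s + 282.5).
Time constant τ = 1/282.5 = 0.00354 s, so the 2% settling time is about 4τ = 0.0142 s.

T_s ≈ 0.0142 s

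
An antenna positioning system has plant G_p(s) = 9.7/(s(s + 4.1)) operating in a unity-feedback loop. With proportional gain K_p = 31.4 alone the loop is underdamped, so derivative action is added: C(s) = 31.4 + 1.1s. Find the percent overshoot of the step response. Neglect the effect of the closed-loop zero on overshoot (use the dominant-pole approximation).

Forward path: (31.4 + 1.1s)·9.7/(s(s+4.1)). The closed-loop characteristic equation is s² + (4.1 + 9.7·1.1)s + 9.7·31.4 = 0.
That is s² + 14.77s + 304.6 = 0, so ω_n = 17.45 rad/s and ζ = 14.77/(2·17.45) = 0.4232.
%OS = 100·exp(−πζ/√(1−ζ²)) = 23.1%.

23.1%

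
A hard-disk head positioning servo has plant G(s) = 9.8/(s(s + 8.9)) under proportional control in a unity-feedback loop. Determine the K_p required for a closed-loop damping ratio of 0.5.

K_p = 8.08

Closed-loop characteristic equation: s² + 8.9s + K_p·9.8 = 0.
So ω_n = √(9.8K_p) and 2ζω_n = 8.9, giving ζ = 8.9/(2√(9.8K_p)).
Setting ζ = 0.5: √(9.8K_p) = 8.9/(2·0.5) = 8.9, so K_p = 79.21/9.8 = 8.08.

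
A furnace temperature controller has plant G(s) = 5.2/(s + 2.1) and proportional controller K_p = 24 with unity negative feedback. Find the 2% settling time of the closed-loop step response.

T_s ≈ 0.0315 s

Closed-loop transfer function: T(s) = K_p·G(s)/(1 + K_p·G(s)) = 124.8/(s + 2.1 + 124.8) = 124.8/(s + 126.9).
Time constant τ = 1/126.9 = 0.00788 s, so the 2% settling time is about 4τ = 0.0315 s.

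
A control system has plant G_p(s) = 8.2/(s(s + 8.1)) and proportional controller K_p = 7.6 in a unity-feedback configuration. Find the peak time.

Closed-loop characteristic equation: s² + 8.1s + 62.32 = 0, so ω_n = 7.894 rad/s and ζ = 8.1/(2·7.894) = 0.513.
Damped frequency ω_d = ω_n√(1−ζ²) = 6.776 rad/s, so peak time T_p = π/ω_d = 0.464 s.

T_p = 0.464 s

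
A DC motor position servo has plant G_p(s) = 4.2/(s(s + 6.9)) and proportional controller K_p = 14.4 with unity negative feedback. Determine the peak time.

T_p = 0.451 s

The closed-loop denominator s² + 6.9s + 60.48 gives ω_n = √60.48 = 7.777 and ζ = 6.9/(2ω_n) = 0.4436.
Damped frequency ω_d = ω_n√(1−ζ²) = 6.97 rad/s, so peak time T_p = π/ω_d = 0.451 s.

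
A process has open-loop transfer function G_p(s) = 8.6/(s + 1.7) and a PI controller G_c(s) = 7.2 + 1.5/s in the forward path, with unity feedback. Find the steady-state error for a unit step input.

The open loop G_c(s)G_p(s) has a pole at the origin (type 1), so the static position error constant is infinite and e_ss = 1/(1+∞) = 0.

0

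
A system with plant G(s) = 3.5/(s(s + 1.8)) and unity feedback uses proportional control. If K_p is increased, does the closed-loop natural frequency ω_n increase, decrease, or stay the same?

increase

ω_n = √(3.5·K_p), which grows with K_p.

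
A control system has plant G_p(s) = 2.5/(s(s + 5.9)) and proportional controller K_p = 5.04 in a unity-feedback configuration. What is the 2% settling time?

T_s ≈ 1.36 s

The closed-loop denominator s² + 5.9s + 12.6 gives ω_n = √12.6 = 3.55 and ζ = 5.9/(2ω_n) = 0.8311.
2% settling time T_s ≈ 4/(ζω_n) = 4/2.95 = 1.36 s.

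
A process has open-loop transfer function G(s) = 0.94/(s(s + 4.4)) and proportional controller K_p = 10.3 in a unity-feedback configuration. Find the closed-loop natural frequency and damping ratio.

ω_n = 3.11 rad/s, ζ = 0.707

The closed-loop denominator is s(s+4.4) + 10.3·0.94 = s² + 4.4s + 9.682.
Matching s² + 2ζω_n s + ω_n²: ω_n = √9.682 = 3.112 rad/s and 2ζω_n = 4.4, so ζ = 4.4/(2·3.112) = 0.707.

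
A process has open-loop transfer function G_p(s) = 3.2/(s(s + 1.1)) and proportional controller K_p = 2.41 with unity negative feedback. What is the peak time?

Closed-loop characteristic equation: s² + 1.1s + 7.712 = 0, so ω_n = 2.777 rad/s and ζ = 1.1/(2·2.777) = 0.1981.
Damped frequency ω_d = ω_n√(1−ζ²) = 2.722 rad/s, so peak time T_p = π/ω_d = 1.15 s.

T_p = 1.15 s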